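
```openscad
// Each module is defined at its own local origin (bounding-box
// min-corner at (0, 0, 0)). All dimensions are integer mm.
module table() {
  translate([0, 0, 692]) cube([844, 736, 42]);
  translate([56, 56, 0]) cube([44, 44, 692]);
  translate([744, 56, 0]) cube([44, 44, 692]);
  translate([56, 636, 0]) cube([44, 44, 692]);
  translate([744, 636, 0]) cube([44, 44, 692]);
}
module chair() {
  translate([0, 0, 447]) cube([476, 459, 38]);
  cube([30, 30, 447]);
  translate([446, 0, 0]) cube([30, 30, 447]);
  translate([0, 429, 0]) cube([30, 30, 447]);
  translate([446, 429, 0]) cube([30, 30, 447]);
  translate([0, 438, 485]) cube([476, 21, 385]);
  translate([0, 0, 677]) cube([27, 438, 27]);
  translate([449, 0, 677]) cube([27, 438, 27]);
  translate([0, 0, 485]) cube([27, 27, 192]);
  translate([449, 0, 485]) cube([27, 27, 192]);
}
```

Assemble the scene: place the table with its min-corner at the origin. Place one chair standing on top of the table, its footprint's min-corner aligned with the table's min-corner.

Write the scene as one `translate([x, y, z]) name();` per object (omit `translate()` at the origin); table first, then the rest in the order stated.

table();
translate([0, 0, 734]) chair();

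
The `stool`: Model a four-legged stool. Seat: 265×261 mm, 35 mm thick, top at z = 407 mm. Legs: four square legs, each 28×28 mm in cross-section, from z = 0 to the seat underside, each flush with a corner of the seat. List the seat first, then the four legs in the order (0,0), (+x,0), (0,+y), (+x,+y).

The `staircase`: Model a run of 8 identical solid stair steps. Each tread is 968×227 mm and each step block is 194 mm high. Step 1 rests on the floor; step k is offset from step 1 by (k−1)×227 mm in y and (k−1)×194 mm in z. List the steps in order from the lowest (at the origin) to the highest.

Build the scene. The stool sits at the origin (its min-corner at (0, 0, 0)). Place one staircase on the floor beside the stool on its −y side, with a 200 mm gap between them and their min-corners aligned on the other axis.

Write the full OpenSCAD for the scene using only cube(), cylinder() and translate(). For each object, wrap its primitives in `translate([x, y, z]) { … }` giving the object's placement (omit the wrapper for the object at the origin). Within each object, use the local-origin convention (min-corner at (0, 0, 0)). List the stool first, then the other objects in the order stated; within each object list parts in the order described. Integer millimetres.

translate([0, 0, 372]) cube([265, 261, 35]);
cube([28, 28, 372]);
translate([237, 0, 0]) cube([28, 28, 372]);
translate([0, 233, 0]) cube([28, 28, 372]);
translate([237, 233, 0]) cube([28, 28, 372]);
translate([0, -2016, 0]) {
  cube([968, 227, 194]);
  translate([0, 227, 194]) cube([968, 227, 194]);
  translate([0, 454, 388]) cube([968, 227, 194]);
  translate([0, 681, 582]) cube([968, 227, 194]);
  translate([0, 908, 776]) cube([968, 227, 194]);
  translate([0, 1135, 970]) cube([968, 227, 194]);
  translate([0, 1362, 1164]) cube([968, 227, 194]);
  translate([0, 1589, 1358]) cube([968, 227, 194]);
}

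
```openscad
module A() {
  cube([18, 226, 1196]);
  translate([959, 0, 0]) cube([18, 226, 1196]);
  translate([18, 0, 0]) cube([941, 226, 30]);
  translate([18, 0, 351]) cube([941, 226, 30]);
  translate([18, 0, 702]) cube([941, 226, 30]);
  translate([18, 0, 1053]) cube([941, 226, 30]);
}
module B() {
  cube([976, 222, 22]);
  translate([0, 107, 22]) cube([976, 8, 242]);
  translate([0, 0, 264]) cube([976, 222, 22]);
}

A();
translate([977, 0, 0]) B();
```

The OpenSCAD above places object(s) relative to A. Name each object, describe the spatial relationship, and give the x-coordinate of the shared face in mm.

A is a bookshelf. B is an I-beam. The I-beam is against the bookshelf's +x side, with their −y faces flush. The x-coordinate of the shared face is 977 mm.

The bookshelf's +x face and the I-beam's −x face are both at x = 977 mm.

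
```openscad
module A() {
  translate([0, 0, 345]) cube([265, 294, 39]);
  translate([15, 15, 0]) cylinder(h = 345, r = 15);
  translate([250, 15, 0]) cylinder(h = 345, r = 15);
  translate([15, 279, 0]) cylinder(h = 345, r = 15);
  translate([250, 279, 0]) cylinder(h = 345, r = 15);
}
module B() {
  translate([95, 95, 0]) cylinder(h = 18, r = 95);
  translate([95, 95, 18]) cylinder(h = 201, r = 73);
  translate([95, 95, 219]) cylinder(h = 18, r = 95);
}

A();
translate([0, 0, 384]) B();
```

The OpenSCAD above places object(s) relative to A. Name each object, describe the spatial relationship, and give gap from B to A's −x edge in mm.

The spool's min-x is at 0; the stool's min-x is 0; gap = 0 mm.

A is a stool. B is a spool. The spool is on top of the stool. The gap from the spool to the stool's −x edge is 0 mm.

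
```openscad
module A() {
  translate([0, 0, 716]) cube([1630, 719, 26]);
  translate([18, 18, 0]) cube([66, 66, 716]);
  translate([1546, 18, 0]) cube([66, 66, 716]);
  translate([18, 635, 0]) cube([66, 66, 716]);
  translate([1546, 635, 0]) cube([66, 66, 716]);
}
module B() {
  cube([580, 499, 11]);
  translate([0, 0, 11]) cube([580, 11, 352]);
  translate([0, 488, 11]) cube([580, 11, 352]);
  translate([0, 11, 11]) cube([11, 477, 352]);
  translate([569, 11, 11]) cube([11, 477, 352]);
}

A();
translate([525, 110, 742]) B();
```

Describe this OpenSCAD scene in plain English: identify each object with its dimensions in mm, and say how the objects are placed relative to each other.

A is a rectangular dining table. The top is 1630×719×26 mm with its upper surface at z = 742 mm. It stands on four 66×66 mm square legs, each inset 18 mm from the nearest pair of top edges, running from the floor to the underside of the top.

B is an open-topped rectangular box: outside dimensions 580×499×363 mm, with a uniform wall and base thickness of 11 mm. The base is a full 580×499 slab on the floor; four walls sit on top of the base. The front and back walls (the −y and +y sides) span the full width; the two side walls fit between them.

The open box is on top of the table, centred.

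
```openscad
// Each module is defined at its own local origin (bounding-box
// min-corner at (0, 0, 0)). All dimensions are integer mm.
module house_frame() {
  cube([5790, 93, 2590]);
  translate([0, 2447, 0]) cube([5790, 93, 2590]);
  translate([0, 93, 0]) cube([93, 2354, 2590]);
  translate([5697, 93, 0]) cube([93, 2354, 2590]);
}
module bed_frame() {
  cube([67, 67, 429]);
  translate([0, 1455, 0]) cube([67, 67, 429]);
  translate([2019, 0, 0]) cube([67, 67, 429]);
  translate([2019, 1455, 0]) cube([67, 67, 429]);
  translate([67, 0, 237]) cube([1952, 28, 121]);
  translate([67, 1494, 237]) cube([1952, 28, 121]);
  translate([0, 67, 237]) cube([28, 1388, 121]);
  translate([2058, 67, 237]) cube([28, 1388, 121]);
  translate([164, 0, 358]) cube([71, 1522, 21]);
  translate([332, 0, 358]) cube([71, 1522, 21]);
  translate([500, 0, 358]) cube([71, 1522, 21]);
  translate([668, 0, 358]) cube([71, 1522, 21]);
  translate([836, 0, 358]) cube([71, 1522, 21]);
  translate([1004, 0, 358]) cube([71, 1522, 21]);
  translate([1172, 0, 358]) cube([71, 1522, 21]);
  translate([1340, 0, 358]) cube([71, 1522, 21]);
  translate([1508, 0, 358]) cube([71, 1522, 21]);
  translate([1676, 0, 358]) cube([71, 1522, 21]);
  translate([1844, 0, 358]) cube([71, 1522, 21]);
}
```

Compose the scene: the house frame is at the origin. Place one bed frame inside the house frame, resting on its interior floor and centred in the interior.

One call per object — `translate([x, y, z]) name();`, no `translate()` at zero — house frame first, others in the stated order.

house_frame();
translate([1852, 509, 0]) bed_frame();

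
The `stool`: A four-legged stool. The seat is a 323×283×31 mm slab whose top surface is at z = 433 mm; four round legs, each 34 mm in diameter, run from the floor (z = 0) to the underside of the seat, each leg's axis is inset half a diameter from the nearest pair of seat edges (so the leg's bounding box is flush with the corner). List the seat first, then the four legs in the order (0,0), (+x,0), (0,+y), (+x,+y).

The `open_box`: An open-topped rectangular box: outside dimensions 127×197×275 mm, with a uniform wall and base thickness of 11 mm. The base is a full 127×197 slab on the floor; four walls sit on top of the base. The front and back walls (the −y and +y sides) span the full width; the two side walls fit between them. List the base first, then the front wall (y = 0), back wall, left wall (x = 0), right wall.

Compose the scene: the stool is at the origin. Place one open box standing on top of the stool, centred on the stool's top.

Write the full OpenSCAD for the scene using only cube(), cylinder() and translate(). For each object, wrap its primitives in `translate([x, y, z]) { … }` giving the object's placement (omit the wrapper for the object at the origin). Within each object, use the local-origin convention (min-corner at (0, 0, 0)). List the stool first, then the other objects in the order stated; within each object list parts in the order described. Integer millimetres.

translate([0, 0, 402]) cube([323, 283, 31]);
translate([17, 17, 0]) cylinder(h = 402, r = 17);
translate([306, 17, 0]) cylinder(h = 402, r = 17);
translate([17, 266, 0]) cylinder(h = 402, r = 17);
translate([306, 266, 0]) cylinder(h = 402, r = 17);
translate([98, 43, 433]) {
  cube([127, 197, 11]);
  translate([0, 0, 11]) cube([127, 11, 264]);
  translate([0, 186, 11]) cube([127, 11, 264]);
  translate([0, 11, 11]) cube([11, 175, 264]);
  translate([116, 11, 11]) cube([11, 175, 264]);
}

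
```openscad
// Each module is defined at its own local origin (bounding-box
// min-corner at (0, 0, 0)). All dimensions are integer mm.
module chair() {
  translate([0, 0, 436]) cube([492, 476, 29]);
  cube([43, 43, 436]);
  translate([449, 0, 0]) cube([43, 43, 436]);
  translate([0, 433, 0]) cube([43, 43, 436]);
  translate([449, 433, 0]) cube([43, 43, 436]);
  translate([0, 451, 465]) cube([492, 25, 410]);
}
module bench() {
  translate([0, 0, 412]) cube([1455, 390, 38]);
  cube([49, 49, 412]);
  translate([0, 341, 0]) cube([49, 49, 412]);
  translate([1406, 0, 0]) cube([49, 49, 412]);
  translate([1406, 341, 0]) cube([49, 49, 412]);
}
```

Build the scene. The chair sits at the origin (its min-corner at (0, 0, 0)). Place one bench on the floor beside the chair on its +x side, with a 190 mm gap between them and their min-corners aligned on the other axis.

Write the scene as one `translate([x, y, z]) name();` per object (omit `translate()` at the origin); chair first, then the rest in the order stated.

chair();
translate([682, 0, 0]) bench();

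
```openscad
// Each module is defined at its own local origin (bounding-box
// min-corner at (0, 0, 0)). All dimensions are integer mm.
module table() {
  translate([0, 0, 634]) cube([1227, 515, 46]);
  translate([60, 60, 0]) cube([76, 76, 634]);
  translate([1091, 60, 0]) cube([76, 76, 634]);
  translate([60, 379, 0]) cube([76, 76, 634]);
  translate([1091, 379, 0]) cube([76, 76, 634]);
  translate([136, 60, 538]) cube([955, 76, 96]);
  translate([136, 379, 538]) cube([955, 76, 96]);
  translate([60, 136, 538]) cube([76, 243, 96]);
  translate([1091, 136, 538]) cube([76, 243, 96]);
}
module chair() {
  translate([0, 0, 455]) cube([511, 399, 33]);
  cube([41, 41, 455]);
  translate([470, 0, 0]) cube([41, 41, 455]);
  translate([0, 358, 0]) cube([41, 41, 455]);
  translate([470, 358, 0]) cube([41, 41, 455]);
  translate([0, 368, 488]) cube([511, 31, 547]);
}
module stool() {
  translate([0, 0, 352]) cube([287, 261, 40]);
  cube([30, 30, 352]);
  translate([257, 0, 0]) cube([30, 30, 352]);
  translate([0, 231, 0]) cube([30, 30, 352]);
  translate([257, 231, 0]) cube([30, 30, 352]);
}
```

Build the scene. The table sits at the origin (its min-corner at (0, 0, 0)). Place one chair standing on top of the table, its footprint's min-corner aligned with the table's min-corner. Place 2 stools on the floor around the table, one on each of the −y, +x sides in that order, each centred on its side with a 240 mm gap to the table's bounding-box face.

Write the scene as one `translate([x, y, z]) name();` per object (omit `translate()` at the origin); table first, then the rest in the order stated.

table();
translate([0, 0, 680]) chair();
translate([470, -501, 0]) stool();
translate([1467, 127, 0]) stool();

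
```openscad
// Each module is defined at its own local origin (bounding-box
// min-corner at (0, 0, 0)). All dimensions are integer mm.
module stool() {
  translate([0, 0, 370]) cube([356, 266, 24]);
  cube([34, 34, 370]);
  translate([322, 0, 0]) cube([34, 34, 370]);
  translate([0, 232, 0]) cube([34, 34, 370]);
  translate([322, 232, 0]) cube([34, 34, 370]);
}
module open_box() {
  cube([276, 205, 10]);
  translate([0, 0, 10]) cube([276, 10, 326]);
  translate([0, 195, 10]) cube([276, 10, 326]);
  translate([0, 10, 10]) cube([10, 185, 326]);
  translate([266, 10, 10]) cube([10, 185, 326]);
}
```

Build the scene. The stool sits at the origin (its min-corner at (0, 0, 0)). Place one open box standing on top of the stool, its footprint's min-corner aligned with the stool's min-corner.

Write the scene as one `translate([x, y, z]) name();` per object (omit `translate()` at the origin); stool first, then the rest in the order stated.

stool();
translate([0, 0, 394]) open_box();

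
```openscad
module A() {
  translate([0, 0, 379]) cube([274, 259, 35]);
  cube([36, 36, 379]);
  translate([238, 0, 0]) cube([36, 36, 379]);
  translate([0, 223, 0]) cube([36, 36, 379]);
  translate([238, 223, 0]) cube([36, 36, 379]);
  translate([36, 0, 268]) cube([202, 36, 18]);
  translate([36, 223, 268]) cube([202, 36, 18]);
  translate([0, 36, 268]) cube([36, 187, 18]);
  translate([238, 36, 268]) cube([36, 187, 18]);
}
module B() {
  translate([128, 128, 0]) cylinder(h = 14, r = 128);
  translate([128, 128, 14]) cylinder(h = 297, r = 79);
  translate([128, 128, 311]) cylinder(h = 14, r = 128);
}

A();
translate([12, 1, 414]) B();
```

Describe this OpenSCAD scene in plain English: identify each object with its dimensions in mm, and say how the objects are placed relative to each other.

A is a simple wooden stool: a rectangular seat 274 mm (x) by 259 mm (y), 35 mm thick, top face at z = 414 mm, on four square legs, each 36×36 mm in cross-section. The legs rest on z = 0, each flush with a corner of the seat. Four stretchers, 36 mm wide and 18 mm tall, connect adjacent legs with their undersides at z = 268 mm, each running between the inner faces of the legs it joins and aligned with the legs' outer faces on the other axis.

B is a spool: two coaxial disc flanges of radius 128 mm and thickness 14 mm, joined by a core cylinder of radius 79 mm and height 297 mm. The lower flange rests on z = 0 and the three cylinders share a vertical axis.

The spool is on top of the stool.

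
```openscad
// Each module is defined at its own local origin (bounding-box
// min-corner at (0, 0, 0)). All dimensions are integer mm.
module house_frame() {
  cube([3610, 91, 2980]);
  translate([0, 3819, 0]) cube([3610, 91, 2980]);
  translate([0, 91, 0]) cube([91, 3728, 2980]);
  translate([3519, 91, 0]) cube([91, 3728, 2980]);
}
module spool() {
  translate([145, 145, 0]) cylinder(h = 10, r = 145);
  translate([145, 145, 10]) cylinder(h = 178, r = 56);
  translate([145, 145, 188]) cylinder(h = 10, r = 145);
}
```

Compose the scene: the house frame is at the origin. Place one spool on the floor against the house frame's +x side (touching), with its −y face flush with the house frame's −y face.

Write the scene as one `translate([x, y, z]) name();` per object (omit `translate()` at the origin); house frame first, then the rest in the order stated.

house_frame();
translate([3610, 0, 0]) spool();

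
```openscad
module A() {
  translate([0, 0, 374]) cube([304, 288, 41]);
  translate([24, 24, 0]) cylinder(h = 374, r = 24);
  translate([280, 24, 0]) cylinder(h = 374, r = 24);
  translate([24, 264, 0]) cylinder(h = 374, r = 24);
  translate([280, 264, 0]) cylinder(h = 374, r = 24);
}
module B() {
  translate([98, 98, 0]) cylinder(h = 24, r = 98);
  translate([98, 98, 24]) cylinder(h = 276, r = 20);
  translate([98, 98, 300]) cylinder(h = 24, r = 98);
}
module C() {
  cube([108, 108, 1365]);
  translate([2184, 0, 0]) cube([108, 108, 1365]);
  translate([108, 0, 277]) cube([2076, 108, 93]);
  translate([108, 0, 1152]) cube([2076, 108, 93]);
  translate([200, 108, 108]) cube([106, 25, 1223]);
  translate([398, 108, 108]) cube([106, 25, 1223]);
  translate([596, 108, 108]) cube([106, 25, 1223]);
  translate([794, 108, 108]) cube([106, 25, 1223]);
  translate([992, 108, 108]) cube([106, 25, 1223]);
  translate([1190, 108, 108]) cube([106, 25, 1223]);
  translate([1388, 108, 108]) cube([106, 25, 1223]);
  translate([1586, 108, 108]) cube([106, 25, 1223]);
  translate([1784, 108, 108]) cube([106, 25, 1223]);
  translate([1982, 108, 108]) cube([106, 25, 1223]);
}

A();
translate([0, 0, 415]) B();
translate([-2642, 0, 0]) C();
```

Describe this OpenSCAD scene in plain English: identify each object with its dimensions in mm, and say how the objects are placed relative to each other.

A is a four-legged stool. The seat is a 304×288×41 mm slab whose top surface is at z = 415 mm; four round legs, each 48 mm in diameter, run from the floor (z = 0) to the underside of the seat, each leg's axis is inset half a diameter from the nearest pair of seat edges (so the leg's bounding box is flush with the corner).

B is a spool: two coaxial disc flanges of radius 98 mm and thickness 24 mm, joined by a core cylinder of radius 20 mm and height 276 mm. The lower flange rests on z = 0 and the three cylinders share a vertical axis.

C is a fence section. Two 108×108 mm posts, 1365 mm tall, stand on the floor with a clear span of 2076 mm between their inner faces. Two horizontal rails of 108×93 mm section span the gap between the posts with their undersides at z = 277 mm and z = 1152 mm, flush with the posts' −y face. 10 pickets, each 106 mm wide, 25 mm thick and 1223 mm tall, are fixed to the +y face of the rails with their bottoms at z = 108 mm, evenly spaced across the span with equal gaps (rounded down to the nearest mm) at the −x end and between each pair — any rounding remainder accumulates at the +x end.

The spool is on top of the stool. The fence section is on the floor beside the stool on its −x side.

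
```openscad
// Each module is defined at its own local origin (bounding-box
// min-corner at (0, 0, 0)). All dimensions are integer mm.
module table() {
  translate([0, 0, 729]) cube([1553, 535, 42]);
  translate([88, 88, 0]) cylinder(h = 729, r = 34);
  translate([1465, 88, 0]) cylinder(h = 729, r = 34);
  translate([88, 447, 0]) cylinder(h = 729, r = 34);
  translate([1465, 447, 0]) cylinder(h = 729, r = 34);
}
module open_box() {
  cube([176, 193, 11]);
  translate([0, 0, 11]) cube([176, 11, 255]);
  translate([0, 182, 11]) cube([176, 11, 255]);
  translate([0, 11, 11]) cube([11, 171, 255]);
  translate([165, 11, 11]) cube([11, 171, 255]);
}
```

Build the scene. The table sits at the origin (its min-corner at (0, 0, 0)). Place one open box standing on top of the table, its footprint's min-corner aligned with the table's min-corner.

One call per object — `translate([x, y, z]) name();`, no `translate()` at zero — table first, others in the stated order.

table();
translate([0, 0, 771]) open_box();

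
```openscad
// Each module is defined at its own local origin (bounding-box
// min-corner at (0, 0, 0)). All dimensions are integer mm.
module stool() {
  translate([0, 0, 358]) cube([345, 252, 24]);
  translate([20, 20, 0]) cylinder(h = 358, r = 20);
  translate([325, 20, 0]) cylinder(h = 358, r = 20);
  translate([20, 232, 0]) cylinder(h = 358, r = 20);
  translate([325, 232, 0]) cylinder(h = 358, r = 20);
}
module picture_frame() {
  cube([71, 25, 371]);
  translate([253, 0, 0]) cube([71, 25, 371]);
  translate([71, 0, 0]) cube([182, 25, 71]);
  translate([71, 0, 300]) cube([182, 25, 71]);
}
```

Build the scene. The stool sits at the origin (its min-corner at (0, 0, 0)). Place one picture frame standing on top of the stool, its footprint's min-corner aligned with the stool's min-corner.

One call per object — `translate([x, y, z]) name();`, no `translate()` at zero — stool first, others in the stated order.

stool();
translate([0, 0, 382]) picture_frame();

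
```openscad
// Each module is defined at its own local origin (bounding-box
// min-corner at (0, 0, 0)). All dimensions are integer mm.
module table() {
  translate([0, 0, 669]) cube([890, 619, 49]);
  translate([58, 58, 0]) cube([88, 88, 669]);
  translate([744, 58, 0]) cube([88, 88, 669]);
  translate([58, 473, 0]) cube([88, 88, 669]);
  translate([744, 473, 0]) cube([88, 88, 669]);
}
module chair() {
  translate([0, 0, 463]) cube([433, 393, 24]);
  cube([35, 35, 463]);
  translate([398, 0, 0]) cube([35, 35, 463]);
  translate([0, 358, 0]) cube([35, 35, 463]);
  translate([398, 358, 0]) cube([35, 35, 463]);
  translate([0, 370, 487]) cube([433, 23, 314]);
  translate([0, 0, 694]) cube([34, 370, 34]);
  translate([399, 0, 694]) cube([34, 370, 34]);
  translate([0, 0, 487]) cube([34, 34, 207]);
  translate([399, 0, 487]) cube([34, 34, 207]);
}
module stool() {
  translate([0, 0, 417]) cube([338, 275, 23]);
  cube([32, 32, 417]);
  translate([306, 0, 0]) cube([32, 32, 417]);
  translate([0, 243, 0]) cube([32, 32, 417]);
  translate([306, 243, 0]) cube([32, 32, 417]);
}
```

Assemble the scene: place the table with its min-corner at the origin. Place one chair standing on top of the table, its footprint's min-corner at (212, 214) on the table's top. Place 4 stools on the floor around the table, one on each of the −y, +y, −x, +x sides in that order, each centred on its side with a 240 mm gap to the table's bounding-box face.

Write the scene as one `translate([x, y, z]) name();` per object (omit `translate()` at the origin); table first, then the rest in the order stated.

table();
translate([212, 214, 718]) chair();
translate([276, -515, 0]) stool();
translate([276, 859, 0]) stool();
translate([-578, 172, 0]) stool();
translate([1130, 172, 0]) stool();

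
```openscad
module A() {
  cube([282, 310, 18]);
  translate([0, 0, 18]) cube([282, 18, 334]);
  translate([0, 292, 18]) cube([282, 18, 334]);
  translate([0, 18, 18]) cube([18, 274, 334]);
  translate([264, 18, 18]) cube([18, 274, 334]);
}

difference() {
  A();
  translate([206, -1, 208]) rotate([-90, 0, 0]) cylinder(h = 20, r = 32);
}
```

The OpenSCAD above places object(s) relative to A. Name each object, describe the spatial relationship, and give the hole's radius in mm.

A is an open box. The open box has a circular hole through its front wall. The hole's radius is 32 mm.

The subtracted cylinder has r = 32 mm.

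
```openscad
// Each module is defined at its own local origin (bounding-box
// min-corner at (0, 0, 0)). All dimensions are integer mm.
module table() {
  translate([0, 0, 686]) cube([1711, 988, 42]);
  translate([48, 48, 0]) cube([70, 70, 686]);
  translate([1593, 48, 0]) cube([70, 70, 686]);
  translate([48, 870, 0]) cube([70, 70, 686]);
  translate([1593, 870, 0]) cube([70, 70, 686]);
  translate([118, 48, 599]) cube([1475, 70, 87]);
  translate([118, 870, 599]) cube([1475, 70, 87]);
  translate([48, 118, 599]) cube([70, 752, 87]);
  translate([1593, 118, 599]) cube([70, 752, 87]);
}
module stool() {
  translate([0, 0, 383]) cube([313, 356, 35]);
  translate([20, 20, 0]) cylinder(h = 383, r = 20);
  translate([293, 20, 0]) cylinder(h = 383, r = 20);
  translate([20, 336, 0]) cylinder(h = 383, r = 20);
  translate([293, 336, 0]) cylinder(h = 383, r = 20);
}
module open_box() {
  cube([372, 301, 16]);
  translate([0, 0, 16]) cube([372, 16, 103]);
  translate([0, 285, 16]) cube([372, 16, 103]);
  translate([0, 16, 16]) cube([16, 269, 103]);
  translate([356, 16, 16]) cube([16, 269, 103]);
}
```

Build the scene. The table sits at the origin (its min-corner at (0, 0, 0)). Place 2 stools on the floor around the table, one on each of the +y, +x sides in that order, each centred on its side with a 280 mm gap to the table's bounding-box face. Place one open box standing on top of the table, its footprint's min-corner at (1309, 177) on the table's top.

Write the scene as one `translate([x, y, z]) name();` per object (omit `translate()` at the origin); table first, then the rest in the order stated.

table();
translate([699, 1268, 0]) stool();
translate([1991, 316, 0]) stool();
translate([1309, 177, 728]) open_box();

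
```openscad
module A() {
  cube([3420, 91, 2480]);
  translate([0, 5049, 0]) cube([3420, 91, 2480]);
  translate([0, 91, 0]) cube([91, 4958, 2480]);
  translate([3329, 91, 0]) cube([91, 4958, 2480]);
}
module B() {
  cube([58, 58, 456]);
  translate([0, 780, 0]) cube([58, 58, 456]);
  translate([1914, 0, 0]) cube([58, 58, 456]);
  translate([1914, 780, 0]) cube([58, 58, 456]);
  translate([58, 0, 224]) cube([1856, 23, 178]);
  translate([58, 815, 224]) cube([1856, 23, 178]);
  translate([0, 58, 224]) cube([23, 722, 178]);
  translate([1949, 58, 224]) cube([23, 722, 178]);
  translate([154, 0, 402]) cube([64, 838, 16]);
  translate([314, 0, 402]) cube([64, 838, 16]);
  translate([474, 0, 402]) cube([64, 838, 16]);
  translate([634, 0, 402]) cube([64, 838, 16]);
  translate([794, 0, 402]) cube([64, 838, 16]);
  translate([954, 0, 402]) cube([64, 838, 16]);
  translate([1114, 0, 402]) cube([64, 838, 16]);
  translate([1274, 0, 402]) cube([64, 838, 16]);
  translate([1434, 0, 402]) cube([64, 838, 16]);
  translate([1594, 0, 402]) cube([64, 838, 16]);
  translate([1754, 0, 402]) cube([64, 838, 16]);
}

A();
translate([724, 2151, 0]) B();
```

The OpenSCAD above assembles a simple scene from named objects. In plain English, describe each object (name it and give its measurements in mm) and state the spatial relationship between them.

A is the wall frame of a small rectangular building: four walls, each 2480 mm tall and 91 mm thick, enclosing a footprint 3420 mm (x) by 5140 mm (y) outside-to-outside, with no floor or roof. The front and back walls (the −y and +y sides) span the full width; the two side walls fit between them.

B is a bed frame 1972 mm long (x) by 838 mm wide (y). Four 58×58 mm corner posts, 456 mm tall, at the corners of the footprint. Four rails of 23 mm thickness and 178 mm height run between adjacent posts with their undersides at z = 224 mm, their outer faces flush with the outside of the frame (the two x-running rails run between the posts' inner faces; the two y-running rails run between the posts' inner faces). 11 slats, each 64 mm wide (x) and 16 mm thick, lie across the top of the two x-running rails, running the full 838 mm width of the frame in y; the slats are evenly spaced along x between the inner faces of the end posts with equal gaps (rounded down to the nearest mm) at the −x end and between each pair — any rounding remainder accumulates at the +x end.

The bed frame sits inside the house frame, centred.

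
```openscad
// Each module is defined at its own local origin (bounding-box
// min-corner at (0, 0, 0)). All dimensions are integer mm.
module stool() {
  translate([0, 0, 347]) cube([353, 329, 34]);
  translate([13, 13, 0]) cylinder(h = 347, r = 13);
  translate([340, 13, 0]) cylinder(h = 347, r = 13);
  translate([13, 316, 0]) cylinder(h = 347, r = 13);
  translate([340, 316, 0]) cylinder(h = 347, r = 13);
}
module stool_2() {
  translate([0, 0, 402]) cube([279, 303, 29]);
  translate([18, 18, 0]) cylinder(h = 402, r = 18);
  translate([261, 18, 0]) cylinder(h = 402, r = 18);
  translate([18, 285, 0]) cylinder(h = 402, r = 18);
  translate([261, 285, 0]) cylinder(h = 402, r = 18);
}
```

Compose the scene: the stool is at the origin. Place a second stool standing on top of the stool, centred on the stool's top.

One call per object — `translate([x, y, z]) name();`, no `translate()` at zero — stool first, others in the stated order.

stool();
translate([37, 13, 381]) stool_2();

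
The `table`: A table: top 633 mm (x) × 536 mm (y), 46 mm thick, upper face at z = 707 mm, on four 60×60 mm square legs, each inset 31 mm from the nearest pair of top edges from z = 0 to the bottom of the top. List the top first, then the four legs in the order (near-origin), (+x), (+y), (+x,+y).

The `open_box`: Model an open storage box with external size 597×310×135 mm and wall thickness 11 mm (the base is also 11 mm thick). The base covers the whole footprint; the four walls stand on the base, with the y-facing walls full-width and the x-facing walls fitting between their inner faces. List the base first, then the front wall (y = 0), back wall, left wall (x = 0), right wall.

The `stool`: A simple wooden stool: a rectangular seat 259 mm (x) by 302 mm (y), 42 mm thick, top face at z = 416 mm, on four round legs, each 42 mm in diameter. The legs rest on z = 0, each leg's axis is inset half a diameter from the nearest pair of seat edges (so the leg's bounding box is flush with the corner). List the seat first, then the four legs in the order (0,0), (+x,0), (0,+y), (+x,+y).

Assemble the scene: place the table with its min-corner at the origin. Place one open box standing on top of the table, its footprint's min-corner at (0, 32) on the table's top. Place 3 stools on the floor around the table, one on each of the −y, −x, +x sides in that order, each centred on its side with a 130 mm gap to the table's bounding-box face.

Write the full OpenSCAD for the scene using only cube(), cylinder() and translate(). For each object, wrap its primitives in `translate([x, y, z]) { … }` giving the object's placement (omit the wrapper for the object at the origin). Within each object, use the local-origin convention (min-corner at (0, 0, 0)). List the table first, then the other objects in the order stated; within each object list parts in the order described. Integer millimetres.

translate([0, 0, 661]) cube([633, 536, 46]);
translate([31, 31, 0]) cube([60, 60, 661]);
translate([542, 31, 0]) cube([60, 60, 661]);
translate([31, 445, 0]) cube([60, 60, 661]);
translate([542, 445, 0]) cube([60, 60, 661]);
translate([0, 32, 707]) {
  cube([597, 310, 11]);
  translate([0, 0, 11]) cube([597, 11, 124]);
  translate([0, 299, 11]) cube([597, 11, 124]);
  translate([0, 11, 11]) cube([11, 288, 124]);
  translate([586, 11, 11]) cube([11, 288, 124]);
}
translate([187, -432, 0]) {
  translate([0, 0, 374]) cube([259, 302, 42]);
  translate([21, 21, 0]) cylinder(h = 374, r = 21);
  translate([238, 21, 0]) cylinder(h = 374, r = 21);
  translate([21, 281, 0]) cylinder(h = 374, r = 21);
  translate([238, 281, 0]) cylinder(h = 374, r = 21);
}
translate([-389, 117, 0]) {
  translate([0, 0, 374]) cube([259, 302, 42]);
  translate([21, 21, 0]) cylinder(h = 374, r = 21);
  translate([238, 21, 0]) cylinder(h = 374, r = 21);
  translate([21, 281, 0]) cylinder(h = 374, r = 21);
  translate([238, 281, 0]) cylinder(h = 374, r = 21);
}
translate([763, 117, 0]) {
  translate([0, 0, 374]) cube([259, 302, 42]);
  translate([21, 21, 0]) cylinder(h = 374, r = 21);
  translate([238, 21, 0]) cylinder(h = 374, r = 21);
  translate([21, 281, 0]) cylinder(h = 374, r = 21);
  translate([238, 281, 0]) cylinder(h = 374, r = 21);
}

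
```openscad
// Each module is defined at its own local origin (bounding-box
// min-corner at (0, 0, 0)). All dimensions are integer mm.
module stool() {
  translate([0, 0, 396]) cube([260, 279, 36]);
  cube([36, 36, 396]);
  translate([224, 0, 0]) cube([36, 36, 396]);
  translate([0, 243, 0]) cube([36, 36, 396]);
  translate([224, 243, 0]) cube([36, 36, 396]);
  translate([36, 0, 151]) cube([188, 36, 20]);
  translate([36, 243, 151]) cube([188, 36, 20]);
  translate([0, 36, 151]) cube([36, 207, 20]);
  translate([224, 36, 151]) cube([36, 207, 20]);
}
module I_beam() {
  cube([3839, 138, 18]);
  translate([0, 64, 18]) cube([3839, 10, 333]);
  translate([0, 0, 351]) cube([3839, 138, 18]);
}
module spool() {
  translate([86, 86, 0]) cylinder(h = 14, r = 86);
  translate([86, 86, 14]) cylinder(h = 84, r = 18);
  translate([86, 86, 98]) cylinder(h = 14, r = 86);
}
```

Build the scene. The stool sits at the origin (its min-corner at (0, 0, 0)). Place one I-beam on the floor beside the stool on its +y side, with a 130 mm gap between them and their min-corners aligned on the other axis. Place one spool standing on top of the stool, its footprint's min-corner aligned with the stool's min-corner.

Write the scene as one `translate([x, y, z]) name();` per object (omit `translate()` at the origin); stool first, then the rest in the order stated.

stool();
translate([0, 409, 0]) I_beam();
translate([0, 0, 432]) spool();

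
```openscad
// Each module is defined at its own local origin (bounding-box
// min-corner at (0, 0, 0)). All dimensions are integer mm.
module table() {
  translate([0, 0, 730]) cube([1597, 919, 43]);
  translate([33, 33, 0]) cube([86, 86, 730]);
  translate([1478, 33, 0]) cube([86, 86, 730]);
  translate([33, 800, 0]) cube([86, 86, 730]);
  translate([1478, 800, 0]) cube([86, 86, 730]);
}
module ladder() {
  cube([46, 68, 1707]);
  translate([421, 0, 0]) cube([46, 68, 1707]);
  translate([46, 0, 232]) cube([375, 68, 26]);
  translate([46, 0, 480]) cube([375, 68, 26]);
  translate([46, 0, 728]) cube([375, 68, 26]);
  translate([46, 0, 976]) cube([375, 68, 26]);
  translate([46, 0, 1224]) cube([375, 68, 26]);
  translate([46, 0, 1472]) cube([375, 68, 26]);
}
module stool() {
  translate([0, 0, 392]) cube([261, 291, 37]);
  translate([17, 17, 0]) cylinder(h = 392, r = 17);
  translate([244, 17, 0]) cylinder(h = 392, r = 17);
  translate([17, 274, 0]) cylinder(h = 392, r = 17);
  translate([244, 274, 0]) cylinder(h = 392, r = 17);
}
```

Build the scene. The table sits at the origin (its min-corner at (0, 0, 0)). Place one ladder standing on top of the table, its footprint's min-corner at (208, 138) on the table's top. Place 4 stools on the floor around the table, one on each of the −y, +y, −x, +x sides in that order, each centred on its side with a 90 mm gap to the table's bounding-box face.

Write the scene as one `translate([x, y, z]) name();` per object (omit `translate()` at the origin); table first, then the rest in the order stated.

table();
translate([208, 138, 773]) ladder();
translate([668, -381, 0]) stool();
translate([668, 1009, 0]) stool();
translate([-351, 314, 0]) stool();
translate([1687, 314, 0]) stool();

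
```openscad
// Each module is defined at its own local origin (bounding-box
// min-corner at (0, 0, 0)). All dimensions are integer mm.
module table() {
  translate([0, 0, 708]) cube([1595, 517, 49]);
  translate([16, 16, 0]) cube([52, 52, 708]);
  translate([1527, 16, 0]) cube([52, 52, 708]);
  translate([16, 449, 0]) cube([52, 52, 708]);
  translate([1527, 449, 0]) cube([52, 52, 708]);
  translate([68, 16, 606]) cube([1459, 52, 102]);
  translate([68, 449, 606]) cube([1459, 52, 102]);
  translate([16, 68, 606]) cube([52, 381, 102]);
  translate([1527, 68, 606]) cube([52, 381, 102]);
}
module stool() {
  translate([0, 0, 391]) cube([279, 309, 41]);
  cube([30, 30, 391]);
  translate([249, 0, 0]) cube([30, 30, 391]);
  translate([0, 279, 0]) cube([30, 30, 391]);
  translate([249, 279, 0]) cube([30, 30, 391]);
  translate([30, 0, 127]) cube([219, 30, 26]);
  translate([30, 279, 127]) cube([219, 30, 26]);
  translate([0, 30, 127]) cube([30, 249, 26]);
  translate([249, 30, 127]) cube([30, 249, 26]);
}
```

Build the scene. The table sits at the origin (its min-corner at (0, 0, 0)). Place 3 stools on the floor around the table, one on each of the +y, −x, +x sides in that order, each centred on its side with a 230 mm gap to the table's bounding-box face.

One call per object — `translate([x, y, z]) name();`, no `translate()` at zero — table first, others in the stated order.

table();
translate([658, 747, 0]) stool();
translate([-509, 104, 0]) stool();
translate([1825, 104, 0]) stool();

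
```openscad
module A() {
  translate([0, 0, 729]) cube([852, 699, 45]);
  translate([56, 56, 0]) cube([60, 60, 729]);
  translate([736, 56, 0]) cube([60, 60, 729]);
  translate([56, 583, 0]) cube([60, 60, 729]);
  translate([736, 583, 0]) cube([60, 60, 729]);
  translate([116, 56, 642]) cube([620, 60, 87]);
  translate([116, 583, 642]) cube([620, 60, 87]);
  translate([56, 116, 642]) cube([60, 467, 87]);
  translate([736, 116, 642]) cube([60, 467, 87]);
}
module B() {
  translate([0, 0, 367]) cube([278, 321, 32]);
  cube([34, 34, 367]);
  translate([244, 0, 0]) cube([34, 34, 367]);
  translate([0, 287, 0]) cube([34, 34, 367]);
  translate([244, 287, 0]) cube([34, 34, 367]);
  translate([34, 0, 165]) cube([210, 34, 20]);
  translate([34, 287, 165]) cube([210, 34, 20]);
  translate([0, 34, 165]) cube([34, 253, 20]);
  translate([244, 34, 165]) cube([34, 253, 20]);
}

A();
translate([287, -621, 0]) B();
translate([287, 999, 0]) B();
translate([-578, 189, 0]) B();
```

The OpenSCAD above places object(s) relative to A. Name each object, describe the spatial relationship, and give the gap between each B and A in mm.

Each stool's nearest face is 300 mm from the table's bounding box.

A is a table. B is a stool. Three stools sit around the table at the −y, +y, −x sides. The gap between each stool and the table is 300 mm.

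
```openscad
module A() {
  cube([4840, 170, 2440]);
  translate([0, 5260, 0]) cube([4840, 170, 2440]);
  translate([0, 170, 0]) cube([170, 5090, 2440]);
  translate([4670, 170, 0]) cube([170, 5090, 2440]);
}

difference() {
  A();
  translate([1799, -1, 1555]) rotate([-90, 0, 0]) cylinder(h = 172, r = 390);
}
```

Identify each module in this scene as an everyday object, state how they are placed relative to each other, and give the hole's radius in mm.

The subtracted cylinder has r = 390 mm.

A is a house frame. The house frame has a circular hole through its front wall. The hole's radius is 390 mm.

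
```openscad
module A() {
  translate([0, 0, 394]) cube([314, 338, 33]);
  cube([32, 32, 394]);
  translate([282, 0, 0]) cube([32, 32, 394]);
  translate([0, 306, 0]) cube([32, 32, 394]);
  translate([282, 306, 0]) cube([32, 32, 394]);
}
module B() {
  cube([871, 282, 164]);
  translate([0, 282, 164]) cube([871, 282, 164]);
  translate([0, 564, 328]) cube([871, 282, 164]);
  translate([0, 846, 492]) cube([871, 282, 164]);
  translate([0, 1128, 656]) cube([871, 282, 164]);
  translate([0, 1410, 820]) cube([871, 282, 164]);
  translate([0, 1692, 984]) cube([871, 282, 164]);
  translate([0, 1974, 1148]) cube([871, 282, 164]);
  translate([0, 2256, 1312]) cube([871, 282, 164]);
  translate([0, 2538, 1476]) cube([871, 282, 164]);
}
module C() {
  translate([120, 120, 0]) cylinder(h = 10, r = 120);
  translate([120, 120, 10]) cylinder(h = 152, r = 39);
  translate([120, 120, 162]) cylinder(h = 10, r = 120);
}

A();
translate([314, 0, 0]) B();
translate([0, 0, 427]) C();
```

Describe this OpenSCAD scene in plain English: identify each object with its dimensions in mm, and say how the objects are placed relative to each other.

A is a simple wooden stool: a rectangular seat 314 mm (x) by 338 mm (y), 33 mm thick, top face at z = 427 mm, on four square legs, each 32×32 mm in cross-section. The legs rest on z = 0, each flush with a corner of the seat.

B is a run of 10 identical solid stair steps. Each tread is 871×282 mm and each step block is 164 mm high. Step 1 rests on the floor; step k is offset from step 1 by (k−1)×282 mm in y and (k−1)×164 mm in z.

C is a spool: two coaxial disc flanges of radius 120 mm and thickness 10 mm, joined by a core cylinder of radius 39 mm and height 152 mm. The lower flange rests on z = 0 and the three cylinders share a vertical axis.

The staircase is against the stool's +x side, with their −y faces flush. The spool is on top of the stool.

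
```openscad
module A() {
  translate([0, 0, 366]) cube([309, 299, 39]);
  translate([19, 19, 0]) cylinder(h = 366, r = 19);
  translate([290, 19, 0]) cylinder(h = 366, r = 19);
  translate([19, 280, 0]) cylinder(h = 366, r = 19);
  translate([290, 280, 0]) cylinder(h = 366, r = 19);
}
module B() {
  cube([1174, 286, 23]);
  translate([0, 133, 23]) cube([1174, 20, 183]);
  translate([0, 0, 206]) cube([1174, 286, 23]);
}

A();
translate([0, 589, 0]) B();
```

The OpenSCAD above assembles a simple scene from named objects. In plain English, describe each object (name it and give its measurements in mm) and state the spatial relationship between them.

A is a four-legged stool. The seat is 309×299 mm, 39 mm thick, top at z = 405 mm. It stands on four round legs, each 38 mm in diameter, from z = 0 to the seat underside, each leg's axis is inset half a diameter from the nearest pair of seat edges (so the leg's bounding box is flush with the corner).

B is an I-beam lying along x, 1174 mm long. Overall section height 229 mm. Two flanges 286 mm wide (y) and 23 mm thick, one on the floor and one at the top; a web 20 mm thick runs between them, centred on the flange width.

The I-beam is on the floor beside the stool on its +y side.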